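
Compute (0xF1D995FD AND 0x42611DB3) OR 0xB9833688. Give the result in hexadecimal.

0xF1D995FD AND 0x42611DB3 = 0x404115B1.
Then OR with 0xB9833688.

0xF9C337B9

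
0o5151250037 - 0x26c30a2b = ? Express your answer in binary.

0b10111000100100010111110100

0o5151250037 = 0b101001101001010101000000011111 in binary.
0x26c30a2b = 0b100110110000110000101000101011 in binary.
Subtract column by column in base 2:
  1-1 → 0
  1-1 → 0
  1-0 → 1
  1-1 → 0
  1-0 → 1
  0-1 → 1 (borrow)
  0-0-1 → 1 (borrow)
  0-0-1 → 1 (borrow)
  0-0-1 → 1 (borrow)
  0-1-1 → 0 (borrow)
  0-0-1 → 1 (borrow)
  0-1-1 → 0 (borrow)
  1-0-1 → 0
  0-0 → 0
  1-0 → 1
  0-0 → 0
  1-1 → 0
  0-1 → 1 (borrow)
  1-0-1 → 0
  0-0 → 0
  0-0 → 0
  1-0 → 1
  0-1 → 1 (borrow)
  1-1-1 → 1 (borrow)
  1-0-1 → 0
  0-1 → 1 (borrow)
  0-1-1 → 0 (borrow)
  1-0-1 → 0
  0-0 → 0
  1-1 → 0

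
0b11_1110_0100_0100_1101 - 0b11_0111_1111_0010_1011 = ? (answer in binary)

0b110010100100010

Subtract column by column in base 2:
  1-1 → 0
  0-1 → 1 (borrow)
  1-0-1 → 0
  1-1 → 0
  0-0 → 0
  0-1 → 1 (borrow)
  1-0-1 → 0
  0-0 → 0
  0-1 → 1 (borrow)
  0-1-1 → 0 (borrow)
  1-1-1 → 1 (borrow)
  0-1-1 → 0 (borrow)
  0-1-1 → 0 (borrow)
  1-1-1 → 1 (borrow)
  1-1-1 → 1 (borrow)
  1-0-1 → 0
  1-1 → 0
  1-1 → 0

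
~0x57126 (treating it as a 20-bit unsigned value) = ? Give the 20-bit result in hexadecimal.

Each hex digit d becomes F−d:
  5→A, 7→8, 1→E, 2→D, 6→9

0xA8ED9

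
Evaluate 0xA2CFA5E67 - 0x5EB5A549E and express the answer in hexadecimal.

0x441A009C9

Subtract column by column in base 16:
  7-E → 9 (borrow)
  6-9-1 → C (borrow)
  E-4-1 → 9
  5-5 → 0
  A-A → 0
  F-5 → A
  C-B → 1
  2-E → 4 (borrow)
  A-5-1 → 4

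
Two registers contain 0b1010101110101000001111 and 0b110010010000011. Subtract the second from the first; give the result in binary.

Subtract column by column in base 2:
  1-1 → 0
  1-1 → 0
  1-0 → 1
  1-0 → 1
  0-0 → 0
  0-0 → 0
  0-0 → 0
  0-1 → 1 (borrow)
  0-0-1 → 1 (borrow)
  1-0-1 → 0
  0-1 → 1 (borrow)
  1-0-1 → 0
  0-0 → 0
  1-1 → 0
  1-1 → 0
  1-0 → 1
  0-0 → 0
  1-0 → 1
  0-0 → 0
  1-0 → 1
  0-0 → 0
  1-0 → 1

0b1010101000010110001100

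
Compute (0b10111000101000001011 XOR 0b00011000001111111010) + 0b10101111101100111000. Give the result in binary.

0b101010000010100101001

First 0b10111000101000001011 XOR 0b00011000001111111010 = 0b10100000100111110001.
Add column by column in base 2, right to left:
  1+0 = 1
  0+0 = 0
  0+0 = 0
  0+1 = 1
  1+1 = 0 carry 1
  1+1+1 = 1 carry 1
  1+0+1 = 0 carry 1
  1+0+1 = 0 carry 1
  1+1+1 = 1 carry 1
  0+1+1 = 0 carry 1
  0+0+1 = 1
  1+1 = 0 carry 1
  0+1+1 = 0 carry 1
  0+1+1 = 0 carry 1
  0+1+1 = 0 carry 1
  0+1+1 = 0 carry 1
  0+0+1 = 1
  1+1 = 0 carry 1
  0+0+1 = 1
  1+1 = 0 carry 1
  final carry 1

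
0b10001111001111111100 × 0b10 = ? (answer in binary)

Multiply each base-2 digit by 2, carrying:
  0×2 = 0 → write 0
  0×2 = 0 → write 0
  1×2 = 2 → write 0 carry 1
  1×2+1 = 3 → write 1 carry 1
  1×2+1 = 3 → write 1 carry 1
  1×2+1 = 3 → write 1 carry 1
  1×2+1 = 3 → write 1 carry 1
  1×2+1 = 3 → write 1 carry 1
  1×2+1 = 3 → write 1 carry 1
  1×2+1 = 3 → write 1 carry 1
  0×2+1 = 1 → write 1
  0×2 = 0 → write 0
  1×2 = 2 → write 0 carry 1
  1×2+1 = 3 → write 1 carry 1
  1×2+1 = 3 → write 1 carry 1
  1×2+1 = 3 → write 1 carry 1
  0×2+1 = 1 → write 1
  0×2 = 0 → write 0
  0×2 = 0 → write 0
  1×2 = 2 → write 0 carry 1
  remaining carry: 1

0b100011110011111111000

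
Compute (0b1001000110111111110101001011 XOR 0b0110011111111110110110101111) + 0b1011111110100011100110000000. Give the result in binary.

0b11011010111100100101001100100

First 0b1001000110111111110101001011 XOR 0b0110011111111110110110101111 = 0b1111011001000001000011100100.
Add column by column in base 2, right to left:
  0+0 = 0
  0+0 = 0
  1+0 = 1
  0+0 = 0
  0+0 = 0
  1+0 = 1
  1+0 = 1
  1+1 = 0 carry 1
  0+1+1 = 0 carry 1
  0+0+1 = 1
  0+0 = 0
  0+1 = 1
  1+1 = 0 carry 1
  0+1+1 = 0 carry 1
  0+0+1 = 1
  0+0 = 0
  0+0 = 0
  0+1 = 1
  1+0 = 1
  0+1 = 1
  0+1 = 1
  1+1 = 0 carry 1
  1+1+1 = 1 carry 1
  0+1+1 = 0 carry 1
  1+1+1 = 1 carry 1
  1+1+1 = 1 carry 1
  1+0+1 = 0 carry 1
  1+1+1 = 1 carry 1
  final carry 1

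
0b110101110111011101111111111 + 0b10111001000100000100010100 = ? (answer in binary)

0b1001100111111111110100010011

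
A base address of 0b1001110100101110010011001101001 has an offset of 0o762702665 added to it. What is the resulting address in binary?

0b1010110011000101010110000011110

0o762702665 = 0b111110010111000010110110101 in binary.
Add column by column in base 2, right to left:
  1+1 = 0 carry 1
  0+0+1 = 1
  0+1 = 1
  1+0 = 1
  0+1 = 1
  1+1 = 0 carry 1
  1+0+1 = 0 carry 1
  0+1+1 = 0 carry 1
  0+1+1 = 0 carry 1
  1+0+1 = 0 carry 1
  1+1+1 = 1 carry 1
  0+0+1 = 1
  0+0 = 0
  1+0 = 1
  0+0 = 0
  0+1 = 1
  1+1 = 0 carry 1
  1+1+1 = 1 carry 1
  1+0+1 = 0 carry 1
  0+1+1 = 0 carry 1
  1+0+1 = 0 carry 1
  0+0+1 = 1
  0+1 = 1
  1+1 = 0 carry 1
  0+1+1 = 0 carry 1
  1+1+1 = 1 carry 1
  1+1+1 = 1 carry 1
  1+0+1 = 0 carry 1
  0+0+1 = 1
  0+0 = 0
  1+0 = 1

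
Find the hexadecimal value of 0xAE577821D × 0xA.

0x6CF6AB1522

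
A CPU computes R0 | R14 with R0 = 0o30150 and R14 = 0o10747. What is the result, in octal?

0o30757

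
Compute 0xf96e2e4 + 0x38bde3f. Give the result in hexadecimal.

0x1322c123

Add column by column in base 16, right to left:
  4+f = 3 carry 1
  e+3+1 = 2 carry 1
  2+e+1 = 1 carry 1
  e+d+1 = c carry 1
  6+b+1 = 2 carry 1
  9+8+1 = 2 carry 1
  f+3+1 = 3 carry 1
  final carry 1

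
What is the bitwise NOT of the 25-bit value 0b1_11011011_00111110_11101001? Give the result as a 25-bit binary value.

0b0001001001100000100010110

Invert each bit: 1110110110011111011101001 → 0001001001100000100010110.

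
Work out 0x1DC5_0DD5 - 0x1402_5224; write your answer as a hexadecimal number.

0x9C2BBB1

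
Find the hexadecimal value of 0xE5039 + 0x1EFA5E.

0x2D4A97

Add column by column in base 16, right to left:
  9+E = 7 carry 1
  3+5+1 = 9
  0+A = A
  5+F = 4 carry 1
  E+E+1 = D carry 1
  0+1+1 = 2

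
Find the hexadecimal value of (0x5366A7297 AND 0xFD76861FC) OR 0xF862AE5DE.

0x5366A7297 AND 0xFD76861FC = 0x516686094.
Then OR with 0xF862AE5DE.

0xF966AE5DE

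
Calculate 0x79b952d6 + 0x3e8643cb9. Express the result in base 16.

Add column by column in base 16, right to left:
  6+9 = f
  d+b = 8 carry 1
  2+c+1 = f
  5+3 = 8
  9+4 = d
  b+6 = 1 carry 1
  9+8+1 = 2 carry 1
  7+e+1 = 6 carry 1
  0+3+1 = 4

0x4621d8f8f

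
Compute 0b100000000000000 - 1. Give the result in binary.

The trailing 14 digits are 0, so subtracting 1 borrows through: they become 1 and the next digit up decrements.

0b11111111111111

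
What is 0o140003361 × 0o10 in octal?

Multiply each base-8 digit by 8, carrying:
  1×8 = 8 → write 0 carry 1
  6×8+1 = 49 → write 1 carry 6
  3×8+6 = 30 → write 6 carry 3
  3×8+3 = 27 → write 3 carry 3
  0×8+3 = 3 → write 3
  0×8 = 0 → write 0
  0×8 = 0 → write 0
  4×8 = 32 → write 0 carry 4
  1×8+4 = 12 → write 4 carry 1
  remaining carry: 1

0o1400033610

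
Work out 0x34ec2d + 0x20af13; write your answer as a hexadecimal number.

Add column by column in base 16, right to left:
  d+3 = 0 carry 1
  2+1+1 = 4
  c+f = b carry 1
  e+a+1 = 9 carry 1
  4+0+1 = 5
  3+2 = 5

0x559b40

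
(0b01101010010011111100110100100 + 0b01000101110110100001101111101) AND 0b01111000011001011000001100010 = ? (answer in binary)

Add column by column in base 2, right to left:
  0+1 = 1
  0+0 = 0
  1+1 = 0 carry 1
  0+1+1 = 0 carry 1
  0+1+1 = 0 carry 1
  1+1+1 = 1 carry 1
  0+1+1 = 0 carry 1
  1+0+1 = 0 carry 1
  1+1+1 = 1 carry 1
  0+1+1 = 0 carry 1
  0+0+1 = 1
  1+0 = 1
  1+0 = 1
  1+0 = 1
  1+1 = 0 carry 1
  1+0+1 = 0 carry 1
  1+1+1 = 1 carry 1
  0+1+1 = 0 carry 1
  0+0+1 = 1
  1+1 = 0 carry 1
  0+1+1 = 0 carry 1
  0+1+1 = 0 carry 1
  1+0+1 = 0 carry 1
  0+1+1 = 0 carry 1
  1+0+1 = 0 carry 1
  0+0+1 = 1
  1+0 = 1
  1+1 = 0 carry 1
  final carry 1
Sum = 0b10110000001010011110100100001; now AND with 0b01111000011001011000001100010:
  10110000001010011110100100001
& 01111000011001011000001100010
= 00110000001000011000000100000

0b110000001000011000000100000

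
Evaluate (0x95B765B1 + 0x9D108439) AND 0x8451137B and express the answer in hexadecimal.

0x41016A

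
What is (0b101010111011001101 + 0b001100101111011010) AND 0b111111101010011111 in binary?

0b110111101010000111

Add column by column in base 2, right to left:
  1+0 = 1
  0+1 = 1
  1+0 = 1
  1+1 = 0 carry 1
  0+1+1 = 0 carry 1
  0+0+1 = 1
  1+1 = 0 carry 1
  1+1+1 = 1 carry 1
  0+1+1 = 0 carry 1
  1+1+1 = 1 carry 1
  1+0+1 = 0 carry 1
  1+1+1 = 1 carry 1
  0+0+1 = 1
  1+0 = 1
  0+1 = 1
  1+1 = 0 carry 1
  0+0+1 = 1
  1+0 = 1
Sum = 0b110111101010100111; now AND with 0b111111101010011111:
  110111101010100111
& 111111101010011111
= 110111101010000111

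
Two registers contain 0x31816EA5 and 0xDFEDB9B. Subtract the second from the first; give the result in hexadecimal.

0x2382930A

Subtract column by column in base 16:
  5-B → A (borrow)
  A-9-1 → 0
  E-B → 3
  6-D → 9 (borrow)
  1-E-1 → 2 (borrow)
  8-F-1 → 8 (borrow)
  1-D-1 → 3 (borrow)
  3-0-1 → 2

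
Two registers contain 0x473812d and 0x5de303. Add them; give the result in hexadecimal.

0x4d16430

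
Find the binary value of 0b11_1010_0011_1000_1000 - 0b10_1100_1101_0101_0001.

0b1101011000110111

Subtract column by column in base 2:
  0-1 → 1 (borrow)
  0-0-1 → 1 (borrow)
  0-0-1 → 1 (borrow)
  1-0-1 → 0
  0-1 → 1 (borrow)
  0-0-1 → 1 (borrow)
  0-1-1 → 0 (borrow)
  1-0-1 → 0
  1-1 → 0
  1-0 → 1
  0-1 → 1 (borrow)
  0-1-1 → 0 (borrow)
  0-0-1 → 1 (borrow)
  1-0-1 → 0
  0-1 → 1 (borrow)
  1-1-1 → 1 (borrow)
  1-0-1 → 0
  1-1 → 0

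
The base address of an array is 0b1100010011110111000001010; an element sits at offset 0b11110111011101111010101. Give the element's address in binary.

0b10000001011010100111011111

Add column by column in base 2, right to left:
  0+1 = 1
  1+0 = 1
  0+1 = 1
  1+0 = 1
  0+1 = 1
  0+0 = 0
  0+1 = 1
  0+1 = 1
  0+1 = 1
  1+1 = 0 carry 1
  1+0+1 = 0 carry 1
  1+1+1 = 1 carry 1
  0+1+1 = 0 carry 1
  1+1+1 = 1 carry 1
  1+0+1 = 0 carry 1
  1+1+1 = 1 carry 1
  1+1+1 = 1 carry 1
  0+1+1 = 0 carry 1
  0+0+1 = 1
  1+1 = 0 carry 1
  0+1+1 = 0 carry 1
  0+1+1 = 0 carry 1
  0+1+1 = 0 carry 1
  1+0+1 = 0 carry 1
  1+0+1 = 0 carry 1
  final carry 1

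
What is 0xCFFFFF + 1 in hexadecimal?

0xD00000

The trailing 5 digits are F (max in base 16), so adding 1 cascades: they roll to 0 and the next digit up increments.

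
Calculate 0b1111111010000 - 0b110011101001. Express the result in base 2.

0b1001011100111

Subtract column by column in base 2:
  0-1 → 1 (borrow)
  0-0-1 → 1 (borrow)
  0-0-1 → 1 (borrow)
  0-1-1 → 0 (borrow)
  1-0-1 → 0
  0-1 → 1 (borrow)
  1-1-1 → 1 (borrow)
  1-1-1 → 1 (borrow)
  1-0-1 → 0
  1-0 → 1
  1-1 → 0
  1-1 → 0
  1-0 → 1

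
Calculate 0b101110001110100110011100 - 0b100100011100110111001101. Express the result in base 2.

Subtract column by column in base 2:
  0-1 → 1 (borrow)
  0-0-1 → 1 (borrow)
  1-1-1 → 1 (borrow)
  1-1-1 → 1 (borrow)
  1-0-1 → 0
  0-0 → 0
  0-1 → 1 (borrow)
  1-1-1 → 1 (borrow)
  1-1-1 → 1 (borrow)
  0-0-1 → 1 (borrow)
  0-1-1 → 0 (borrow)
  1-1-1 → 1 (borrow)
  0-0-1 → 1 (borrow)
  1-0-1 → 0
  1-1 → 0
  1-1 → 0
  0-1 → 1 (borrow)
  0-0-1 → 1 (borrow)
  0-0-1 → 1 (borrow)
  1-0-1 → 0
  1-1 → 0
  1-0 → 1
  0-0 → 0
  1-1 → 0

0b1001110001101111001111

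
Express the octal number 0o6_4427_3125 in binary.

0b110100100010111011001010101

Each octal digit is 3 bits: 6=110 4=100 4=100 2=010 7=111 3=011 1=001 2=010 5=101.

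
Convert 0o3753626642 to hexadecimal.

Each octal digit is 3 bits: 3=011 7=111 5=101 3=011 6=110 2=010 6=110 6=110 4=100 2=010.
Group the bits into nibbles: 0001 1111 1010 1111 0010 1101 1010 0010 → 1FAF2DA2.

0x1FAF2DA2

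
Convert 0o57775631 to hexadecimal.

Each octal digit is 3 bits: 5=101 7=111 7=111 7=111 5=101 6=110 3=011 1=001.
Group the bits into nibbles: 1011 1111 1111 1011 1001 1001 → bffb99.

0xbffb99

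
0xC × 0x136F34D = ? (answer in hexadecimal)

Multiply each base-16 digit by 12, carrying:
  D×12 = 156 → write C carry 9
  4×12+9 = 57 → write 9 carry 3
  3×12+3 = 39 → write 7 carry 2
  F×12+2 = 182 → write 6 carry 11
  6×12+11 = 83 → write 3 carry 5
  3×12+5 = 41 → write 9 carry 2
  1×12+2 = 14 → write E

0xE93679C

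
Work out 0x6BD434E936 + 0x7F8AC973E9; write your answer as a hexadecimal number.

0xEB5EFE5D1F

Add column by column in base 16, right to left:
  6+9 = F
  3+E = 1 carry 1
  9+3+1 = D
  E+7 = 5 carry 1
  4+9+1 = E
  3+C = F
  4+A = E
  D+8 = 5 carry 1
  B+F+1 = B carry 1
  6+7+1 = E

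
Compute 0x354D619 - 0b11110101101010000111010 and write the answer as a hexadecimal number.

0x2DA01DF

0b11110101101010000111010 = 0x7AD43A in hexadecimal.
Subtract column by column in base 16:
  9-A → F (borrow)
  1-3-1 → D (borrow)
  6-4-1 → 1
  D-D → 0
  4-A → A (borrow)
  5-7-1 → D (borrow)
  3-0-1 → 2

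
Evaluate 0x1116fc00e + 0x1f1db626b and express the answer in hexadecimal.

0x3034b2279

Add column by column in base 16, right to left:
  e+b = 9 carry 1
  0+6+1 = 7
  0+2 = 2
  c+6 = 2 carry 1
  f+b+1 = b carry 1
  6+d+1 = 4 carry 1
  1+1+1 = 3
  1+f = 0 carry 1
  1+1+1 = 3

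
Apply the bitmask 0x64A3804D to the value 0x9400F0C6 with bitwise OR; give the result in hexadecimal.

OR each hex digit independently (no carries):
  9|6=F, 4|4=4, 0|A=A, 0|3=3, F|8=F, 0|0=0, C|4=C, 6|D=F

0xF4A3F0CF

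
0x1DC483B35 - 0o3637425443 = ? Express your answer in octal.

0x1DC483B35 = 0o73422035465 in octal.
Subtract column by column in base 8:
  5-3 → 2
  6-4 → 2
  4-4 → 0
  5-5 → 0
  3-2 → 1
  0-4 → 4 (borrow)
  2-7-1 → 2 (borrow)
  2-3-1 → 6 (borrow)
  4-6-1 → 5 (borrow)
  3-3-1 → 7 (borrow)
  7-0-1 → 6

0o67562410022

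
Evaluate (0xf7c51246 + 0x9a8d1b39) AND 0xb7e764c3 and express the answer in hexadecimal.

Add column by column in base 16, right to left:
  6+9 = f
  4+3 = 7
  2+b = d
  1+1 = 2
  5+d = 2 carry 1
  c+8+1 = 5 carry 1
  7+a+1 = 2 carry 1
  f+9+1 = 9 carry 1
  final carry 1
Sum = 0x192522d7f; now AND with 0xb7e764c3:
  1&0=0, 9&b=9, 2&7=2, 5&e=4, 2&7=2, 2&6=2, d&4=4, 7&c=4, f&3=3

0x92422443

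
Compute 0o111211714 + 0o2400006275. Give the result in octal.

Add column by column in base 8, right to left:
  4+5 = 1 carry 1
  1+7+1 = 1 carry 1
  7+2+1 = 2 carry 1
  1+6+1 = 0 carry 1
  1+0+1 = 2
  2+0 = 2
  1+0 = 1
  1+0 = 1
  1+4 = 5
  0+2 = 2

0o2511220211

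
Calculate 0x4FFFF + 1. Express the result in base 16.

The trailing 4 digits are F (max in base 16), so adding 1 cascades: they roll to 0 and the next digit up increments.

0x50000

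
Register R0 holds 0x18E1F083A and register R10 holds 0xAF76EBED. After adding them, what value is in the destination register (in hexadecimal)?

0x23D95F427

Add column by column in base 16, right to left:
  A+D = 7 carry 1
  3+E+1 = 2 carry 1
  8+B+1 = 4 carry 1
  0+E+1 = F
  F+6 = 5 carry 1
  1+7+1 = 9
  E+F = D carry 1
  8+A+1 = 3 carry 1
  1+0+1 = 2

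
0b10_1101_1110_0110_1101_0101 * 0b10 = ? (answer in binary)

0b10110111100110110101010

Multiply each base-2 digit by 2, carrying:
  1×2 = 2 → write 0 carry 1
  0×2+1 = 1 → write 1
  1×2 = 2 → write 0 carry 1
  0×2+1 = 1 → write 1
  1×2 = 2 → write 0 carry 1
  0×2+1 = 1 → write 1
  1×2 = 2 → write 0 carry 1
  1×2+1 = 3 → write 1 carry 1
  0×2+1 = 1 → write 1
  1×2 = 2 → write 0 carry 1
  1×2+1 = 3 → write 1 carry 1
  0×2+1 = 1 → write 1
  0×2 = 0 → write 0
  1×2 = 2 → write 0 carry 1
  1×2+1 = 3 → write 1 carry 1
  1×2+1 = 3 → write 1 carry 1
  1×2+1 = 3 → write 1 carry 1
  0×2+1 = 1 → write 1
  1×2 = 2 → write 0 carry 1
  1×2+1 = 3 → write 1 carry 1
  0×2+1 = 1 → write 1
  1×2 = 2 → write 0 carry 1
  remaining carry: 1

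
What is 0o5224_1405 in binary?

Each octal digit is 3 bits: 5=101 2=010 2=010 4=100 1=001 4=100 0=000 5=101.

0b101010010100001100000101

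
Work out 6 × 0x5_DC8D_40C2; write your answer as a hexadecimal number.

Multiply each base-16 digit by 6, carrying:
  2×6 = 12 → write C
  C×6 = 72 → write 8 carry 4
  0×6+4 = 4 → write 4
  4×6 = 24 → write 8 carry 1
  D×6+1 = 79 → write F carry 4
  8×6+4 = 52 → write 4 carry 3
  C×6+3 = 75 → write B carry 4
  D×6+4 = 82 → write 2 carry 5
  5×6+5 = 35 → write 3 carry 2
  remaining carry: 2

0x232B4F848C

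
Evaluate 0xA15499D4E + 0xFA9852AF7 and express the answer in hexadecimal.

0x19BECEC845

Add column by column in base 16, right to left:
  E+7 = 5 carry 1
  4+F+1 = 4 carry 1
  D+A+1 = 8 carry 1
  9+2+1 = C
  9+5 = E
  4+8 = C
  5+9 = E
  1+A = B
  A+F = 9 carry 1
  final carry 1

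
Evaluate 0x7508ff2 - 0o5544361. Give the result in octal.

0x7508ff2 = 0o724107762 in octal.
Subtract column by column in base 8:
  2-1 → 1
  6-6 → 0
  7-3 → 4
  7-4 → 3
  0-4 → 4 (borrow)
  1-5-1 → 3 (borrow)
  4-5-1 → 6 (borrow)
  2-0-1 → 1
  7-0 → 7

0o716343401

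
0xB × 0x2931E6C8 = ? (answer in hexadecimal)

0x1C524EA98

Multiply each base-16 digit by 11, carrying:
  8×11 = 88 → write 8 carry 5
  C×11+5 = 137 → write 9 carry 8
  6×11+8 = 74 → write A carry 4
  E×11+4 = 158 → write E carry 9
  1×11+9 = 20 → write 4 carry 1
  3×11+1 = 34 → write 2 carry 2
  9×11+2 = 101 → write 5 carry 6
  2×11+6 = 28 → write C carry 1
  remaining carry: 1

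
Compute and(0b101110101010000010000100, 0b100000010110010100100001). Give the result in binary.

AND bit by bit (1 only where both bits are 1):
  101110101010000010000100
& 100000010110010100100001
= 100000000010000000000000

0b100000000010000000000000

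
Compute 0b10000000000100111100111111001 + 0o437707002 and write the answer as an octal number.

0o2440403773

0b10000000000100111100111111001 = 0o2000474771 in octal.
Add column by column in base 8, right to left:
  1+2 = 3
  7+0 = 7
  7+0 = 7
  4+7 = 3 carry 1
  7+0+1 = 0 carry 1
  4+7+1 = 4 carry 1
  0+7+1 = 0 carry 1
  0+3+1 = 4
  0+4 = 4
  2+0 = 2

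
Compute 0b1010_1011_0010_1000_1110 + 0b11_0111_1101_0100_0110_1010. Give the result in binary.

0b10000101000011011111000

Add column by column in base 2, right to left:
  0+0 = 0
  1+1 = 0 carry 1
  1+0+1 = 0 carry 1
  1+1+1 = 1 carry 1
  0+0+1 = 1
  0+1 = 1
  0+1 = 1
  1+0 = 1
  0+0 = 0
  1+0 = 1
  0+1 = 1
  0+0 = 0
  1+1 = 0 carry 1
  1+0+1 = 0 carry 1
  0+1+1 = 0 carry 1
  1+1+1 = 1 carry 1
  0+1+1 = 0 carry 1
  1+1+1 = 1 carry 1
  0+1+1 = 0 carry 1
  1+0+1 = 0 carry 1
  0+1+1 = 0 carry 1
  0+1+1 = 0 carry 1
  final carry 1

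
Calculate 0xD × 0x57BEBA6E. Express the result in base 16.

Multiply each base-16 digit by 13, carrying:
  E×13 = 182 → write 6 carry 11
  6×13+11 = 89 → write 9 carry 5
  A×13+5 = 135 → write 7 carry 8
  B×13+8 = 151 → write 7 carry 9
  E×13+9 = 191 → write F carry 11
  B×13+11 = 154 → write A carry 9
  7×13+9 = 100 → write 4 carry 6
  5×13+6 = 71 → write 7 carry 4
  remaining carry: 4

0x474AF7796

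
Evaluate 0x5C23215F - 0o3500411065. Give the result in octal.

0x5C23215F = 0o13410620537 in octal.
Subtract column by column in base 8:
  7-5 → 2
  3-6 → 5 (borrow)
  5-0-1 → 4
  0-1 → 7 (borrow)
  2-1-1 → 0
  6-4 → 2
  0-0 → 0
  1-0 → 1
  4-5 → 7 (borrow)
  3-3-1 → 7 (borrow)
  1-0-1 → 0

0o7710207452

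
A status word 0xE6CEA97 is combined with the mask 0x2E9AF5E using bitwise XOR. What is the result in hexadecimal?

0xC8545C9

XOR each hex digit independently (no carries):
  E^2=C, 6^E=8, C^9=5, E^A=4, A^F=5, 9^5=C, 7^E=9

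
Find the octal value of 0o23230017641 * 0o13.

0o324210255753

Multiply each base-8 digit by 11, carrying:
  1×11 = 11 → write 3 carry 1
  4×11+1 = 45 → write 5 carry 5
  6×11+5 = 71 → write 7 carry 8
  7×11+8 = 85 → write 5 carry 10
  1×11+10 = 21 → write 5 carry 2
  0×11+2 = 2 → write 2
  0×11 = 0 → write 0
  3×11 = 33 → write 1 carry 4
  2×11+4 = 26 → write 2 carry 3
  3×11+3 = 36 → write 4 carry 4
  2×11+4 = 26 → write 2 carry 3
  remaining carry: 3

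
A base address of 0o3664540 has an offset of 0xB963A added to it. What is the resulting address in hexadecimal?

0x1AFF9A

0o3664540 = 0xF6960 in hexadecimal.
Add column by column in base 16, right to left:
  0+A = A
  6+3 = 9
  9+6 = F
  6+9 = F
  F+B = A carry 1
  final carry 1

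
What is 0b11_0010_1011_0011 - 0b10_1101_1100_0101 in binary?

Subtract column by column in base 2:
  1-1 → 0
  1-0 → 1
  0-1 → 1 (borrow)
  0-0-1 → 1 (borrow)
  1-0-1 → 0
  1-0 → 1
  0-1 → 1 (borrow)
  1-1-1 → 1 (borrow)
  0-1-1 → 0 (borrow)
  1-0-1 → 0
  0-1 → 1 (borrow)
  0-1-1 → 0 (borrow)
  1-0-1 → 0
  1-1 → 0

0b10011101110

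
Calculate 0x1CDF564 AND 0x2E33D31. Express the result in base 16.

0x0C13520

AND each hex digit independently (no carries):
  1&2=0, C&E=C, D&3=1, F&3=3, 5&D=5, 6&3=2, 4&1=0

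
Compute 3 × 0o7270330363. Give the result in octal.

Multiply each base-8 digit by 3, carrying:
  3×3 = 9 → write 1 carry 1
  6×3+1 = 19 → write 3 carry 2
  3×3+2 = 11 → write 3 carry 1
  0×3+1 = 1 → write 1
  3×3 = 9 → write 1 carry 1
  3×3+1 = 10 → write 2 carry 1
  0×3+1 = 1 → write 1
  7×3 = 21 → write 5 carry 2
  2×3+2 = 8 → write 0 carry 1
  7×3+1 = 22 → write 6 carry 2
  remaining carry: 2

0o26051211331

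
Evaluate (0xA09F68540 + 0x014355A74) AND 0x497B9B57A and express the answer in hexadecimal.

Add column by column in base 16, right to left:
  0+4 = 4
  4+7 = B
  5+A = F
  8+5 = D
  6+5 = B
  F+3 = 2 carry 1
  9+4+1 = E
  0+1 = 1
  A+0 = A
Sum = 0xA1E2BDFB4; now AND with 0x497B9B57A:
  A&4=0, 1&9=1, E&7=6, 2&B=2, B&9=9, D&B=9, F&5=5, B&7=3, 4&A=0

0x16299530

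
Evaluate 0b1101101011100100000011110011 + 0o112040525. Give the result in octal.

0o1665501110

0b1101101011100100000011110011 = 0o1553440363 in octal.
Add column by column in base 8, right to left:
  3+5 = 0 carry 1
  6+2+1 = 1 carry 1
  3+5+1 = 1 carry 1
  0+0+1 = 1
  4+4 = 0 carry 1
  4+0+1 = 5
  3+2 = 5
  5+1 = 6
  5+1 = 6
  1+0 = 1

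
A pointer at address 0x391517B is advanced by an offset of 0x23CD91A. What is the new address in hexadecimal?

0x5CE2A95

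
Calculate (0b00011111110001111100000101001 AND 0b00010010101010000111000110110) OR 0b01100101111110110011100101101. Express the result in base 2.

0b00011111110001111100000101001 AND 0b00010010101010000111000110110 = 0b00010010100000000100000100000.
Then OR with 0b01100101111110110011100101101.

0b1110111111110110111100101101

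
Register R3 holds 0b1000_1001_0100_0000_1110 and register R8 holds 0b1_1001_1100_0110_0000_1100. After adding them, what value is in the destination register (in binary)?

0b1000100101101000011010

Add column by column in base 2, right to left:
  0+0 = 0
  1+0 = 1
  1+1 = 0 carry 1
  1+1+1 = 1 carry 1
  0+0+1 = 1
  0+0 = 0
  0+0 = 0
  0+0 = 0
  0+0 = 0
  0+1 = 1
  1+1 = 0 carry 1
  0+0+1 = 1
  1+0 = 1
  0+0 = 0
  0+1 = 1
  1+1 = 0 carry 1
  0+1+1 = 0 carry 1
  0+0+1 = 1
  0+0 = 0
  1+1 = 0 carry 1
  0+1+1 = 0 carry 1
  final carry 1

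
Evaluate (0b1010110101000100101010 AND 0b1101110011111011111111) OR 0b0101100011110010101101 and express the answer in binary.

0b1101110011110010101111

0b1010110101000100101010 AND 0b1101110011111011111111 = 0b1000110001000000101010.
Then OR with 0b0101100011110010101101.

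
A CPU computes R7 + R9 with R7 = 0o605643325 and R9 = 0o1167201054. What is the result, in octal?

Add column by column in base 8, right to left:
  5+4 = 1 carry 1
  2+5+1 = 0 carry 1
  3+0+1 = 4
  3+1 = 4
  4+0 = 4
  6+2 = 0 carry 1
  5+7+1 = 5 carry 1
  0+6+1 = 7
  6+1 = 7
  0+1 = 1

0o1775044401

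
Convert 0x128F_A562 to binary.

Expand each hex digit to 4 bits: 1=0001 2=0010 8=1000 F=1111 A=1010 5=0101 6=0110 2=0010.

0b10010100011111010010101100010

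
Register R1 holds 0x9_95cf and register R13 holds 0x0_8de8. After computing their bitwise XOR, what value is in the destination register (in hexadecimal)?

XOR each hex digit independently (no carries):
  9^0=9, 9^8=1, 5^d=8, c^e=2, f^8=7

0x91827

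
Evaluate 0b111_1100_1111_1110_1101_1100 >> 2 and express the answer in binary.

Right shift by 2: drop the 2 least-significant bits.

0b111110011111110110111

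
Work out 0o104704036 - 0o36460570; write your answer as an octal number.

0o46223246

Subtract column by column in base 8:
  6-0 → 6
  3-7 → 4 (borrow)
  0-5-1 → 2 (borrow)
  4-0-1 → 3
  0-6 → 2 (borrow)
  7-4-1 → 2
  4-6 → 6 (borrow)
  0-3-1 → 4 (borrow)
  1-0-1 → 0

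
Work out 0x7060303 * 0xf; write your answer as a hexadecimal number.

0x695a2d2d

Multiply each base-16 digit by 15, carrying:
  3×15 = 45 → write d carry 2
  0×15+2 = 2 → write 2
  3×15 = 45 → write d carry 2
  0×15+2 = 2 → write 2
  6×15 = 90 → write a carry 5
  0×15+5 = 5 → write 5
  7×15 = 105 → write 9 carry 6
  remaining carry: 6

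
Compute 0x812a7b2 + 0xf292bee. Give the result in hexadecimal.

Add column by column in base 16, right to left:
  2+e = 0 carry 1
  b+e+1 = a carry 1
  7+b+1 = 3 carry 1
  a+2+1 = d
  2+9 = b
  1+2 = 3
  8+f = 7 carry 1
  final carry 1

0x173bd3a0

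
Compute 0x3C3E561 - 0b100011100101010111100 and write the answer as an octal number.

0x3C3E561 = 0o360762541 in octal.
0b100011100101010111100 = 0o4345274 in octal.
Subtract column by column in base 8:
  1-4 → 5 (borrow)
  4-7-1 → 4 (borrow)
  5-2-1 → 2
  2-5 → 5 (borrow)
  6-4-1 → 1
  7-3 → 4
  0-4 → 4 (borrow)
  6-0-1 → 5
  3-0 → 3

0o354415245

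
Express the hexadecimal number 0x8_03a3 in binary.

0b10000000001110100011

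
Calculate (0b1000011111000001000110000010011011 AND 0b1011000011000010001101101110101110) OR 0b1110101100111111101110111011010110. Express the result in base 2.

0b1110101111111111101110111011011110

0b1000011111000001000110000010011011 AND 0b1011000011000010001101101110101110 = 0b1000000011000000000100000010001010.
Then OR with 0b1110101100111111101110111011010110.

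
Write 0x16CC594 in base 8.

Expand each hex digit to 4 bits: 1=0001 6=0110 C=1100 C=1100 5=0101 9=1001 4=0100.
Group the bits in threes: 001 011 011 001 100 010 110 010 100 → 133142624.

0o133142624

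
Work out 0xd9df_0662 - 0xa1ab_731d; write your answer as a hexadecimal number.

0x38339345

Subtract column by column in base 16:
  2-d → 5 (borrow)
  6-1-1 → 4
  6-3 → 3
  0-7 → 9 (borrow)
  f-b-1 → 3
  d-a → 3
  9-1 → 8
  d-a → 3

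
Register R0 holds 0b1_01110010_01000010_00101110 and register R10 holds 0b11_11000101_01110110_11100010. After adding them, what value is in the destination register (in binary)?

0b101001101111011100100010000

Add column by column in base 2, right to left:
  0+0 = 0
  1+1 = 0 carry 1
  1+0+1 = 0 carry 1
  1+0+1 = 0 carry 1
  0+0+1 = 1
  1+1 = 0 carry 1
  0+1+1 = 0 carry 1
  0+1+1 = 0 carry 1
  0+0+1 = 1
  1+1 = 0 carry 1
  0+1+1 = 0 carry 1
  0+0+1 = 1
  0+1 = 1
  0+1 = 1
  1+1 = 0 carry 1
  0+0+1 = 1
  0+1 = 1
  1+0 = 1
  0+1 = 1
  0+0 = 0
  1+0 = 1
  1+0 = 1
  1+1 = 0 carry 1
  0+1+1 = 0 carry 1
  1+1+1 = 1 carry 1
  0+1+1 = 0 carry 1
  final carry 1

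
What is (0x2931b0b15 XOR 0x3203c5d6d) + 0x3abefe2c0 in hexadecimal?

0x55f173938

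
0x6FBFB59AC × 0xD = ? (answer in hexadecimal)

0x5ACBC38DBC

Multiply each base-16 digit by 13, carrying:
  C×13 = 156 → write C carry 9
  A×13+9 = 139 → write B carry 8
  9×13+8 = 125 → write D carry 7
  5×13+7 = 72 → write 8 carry 4
  B×13+4 = 147 → write 3 carry 9
  F×13+9 = 204 → write C carry 12
  B×13+12 = 155 → write B carry 9
  F×13+9 = 204 → write C carry 12
  6×13+12 = 90 → write A carry 5
  remaining carry: 5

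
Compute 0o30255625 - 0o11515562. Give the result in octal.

0o16540043

Subtract column by column in base 8:
  5-2 → 3
  2-6 → 4 (borrow)
  6-5-1 → 0
  5-5 → 0
  5-1 → 4
  2-5 → 5 (borrow)
  0-1-1 → 6 (borrow)
  3-1-1 → 1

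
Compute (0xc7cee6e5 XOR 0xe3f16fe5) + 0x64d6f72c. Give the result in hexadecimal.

First 0xc7cee6e5 XOR 0xe3f16fe5 = 0x243f8900.
Add column by column in base 16, right to left:
  0+c = c
  0+2 = 2
  9+7 = 0 carry 1
  8+f+1 = 8 carry 1
  f+6+1 = 6 carry 1
  3+d+1 = 1 carry 1
  4+4+1 = 9
  2+6 = 8

0x8916802c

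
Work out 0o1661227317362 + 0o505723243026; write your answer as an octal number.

0o2367152562410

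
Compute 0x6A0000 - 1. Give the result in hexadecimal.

0x69FFFF

The trailing 4 digits are 0, so subtracting 1 borrows through: they become F and the next digit up decrements.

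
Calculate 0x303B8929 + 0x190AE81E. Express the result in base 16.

0x49467147

Add column by column in base 16, right to left:
  9+E = 7 carry 1
  2+1+1 = 4
  9+8 = 1 carry 1
  8+E+1 = 7 carry 1
  B+A+1 = 6 carry 1
  3+0+1 = 4
  0+9 = 9
  3+1 = 4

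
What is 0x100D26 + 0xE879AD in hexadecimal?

Add column by column in base 16, right to left:
  6+D = 3 carry 1
  2+A+1 = D
  D+9 = 6 carry 1
  0+7+1 = 8
  0+8 = 8
  1+E = F

0xF886D3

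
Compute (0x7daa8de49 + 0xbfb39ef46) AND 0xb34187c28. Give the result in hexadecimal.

Add column by column in base 16, right to left:
  9+6 = f
  4+4 = 8
  e+f = d carry 1
  d+e+1 = c carry 1
  8+9+1 = 2 carry 1
  a+3+1 = e
  a+b = 5 carry 1
  d+f+1 = d carry 1
  7+b+1 = 3 carry 1
  final carry 1
Sum = 0x13d5e2cd8f; now AND with 0xb34187c28:
  1&0=0, 3&b=3, d&3=1, 5&4=4, e&1=0, 2&8=0, c&7=4, d&c=c, 8&2=0, f&8=8

0x314004c08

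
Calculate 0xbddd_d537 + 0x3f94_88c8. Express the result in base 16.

0xfd725dff

Add column by column in base 16, right to left:
  7+8 = f
  3+c = f
  5+8 = d
  d+8 = 5 carry 1
  d+4+1 = 2 carry 1
  d+9+1 = 7 carry 1
  d+f+1 = d carry 1
  b+3+1 = f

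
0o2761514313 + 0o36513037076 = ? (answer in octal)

0o41474553411

Add column by column in base 8, right to left:
  3+6 = 1 carry 1
  1+7+1 = 1 carry 1
  3+0+1 = 4
  4+7 = 3 carry 1
  1+3+1 = 5
  5+0 = 5
  1+3 = 4
  6+1 = 7
  7+5 = 4 carry 1
  2+6+1 = 1 carry 1
  0+3+1 = 4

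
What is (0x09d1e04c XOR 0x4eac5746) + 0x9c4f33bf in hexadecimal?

0xe3cceac9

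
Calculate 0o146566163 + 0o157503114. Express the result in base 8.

0o326271277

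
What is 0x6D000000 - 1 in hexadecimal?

The trailing 6 digits are 0, so subtracting 1 borrows through: they become F and the next digit up decrements.

0x6CFFFFFF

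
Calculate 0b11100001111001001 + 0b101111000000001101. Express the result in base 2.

0b1001011001111010110

Add column by column in base 2, right to left:
  1+1 = 0 carry 1
  0+0+1 = 1
  0+1 = 1
  1+1 = 0 carry 1
  0+0+1 = 1
  0+0 = 0
  1+0 = 1
  1+0 = 1
  1+0 = 1
  1+0 = 1
  0+0 = 0
  0+0 = 0
  0+1 = 1
  0+1 = 1
  1+1 = 0 carry 1
  1+1+1 = 1 carry 1
  1+0+1 = 0 carry 1
  0+1+1 = 0 carry 1
  final carry 1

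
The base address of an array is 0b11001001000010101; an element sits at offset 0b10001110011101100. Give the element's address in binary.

Add column by column in base 2, right to left:
  1+0 = 1
  0+0 = 0
  1+1 = 0 carry 1
  0+1+1 = 0 carry 1
  1+0+1 = 0 carry 1
  0+1+1 = 0 carry 1
  0+1+1 = 0 carry 1
  0+1+1 = 0 carry 1
  0+0+1 = 1
  1+0 = 1
  0+1 = 1
  0+1 = 1
  1+1 = 0 carry 1
  0+0+1 = 1
  0+0 = 0
  1+0 = 1
  1+1 = 0 carry 1
  final carry 1

0b101010111100000001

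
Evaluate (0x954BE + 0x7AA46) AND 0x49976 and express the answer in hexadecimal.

0x9904

Add column by column in base 16, right to left:
  E+6 = 4 carry 1
  B+4+1 = 0 carry 1
  4+A+1 = F
  5+A = F
  9+7 = 0 carry 1
  final carry 1
Sum = 0x10FF04; now AND with 0x49976:
  1&0=0, 0&4=0, F&9=9, F&9=9, 0&7=0, 4&6=4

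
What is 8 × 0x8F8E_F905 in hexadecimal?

0x47C77C828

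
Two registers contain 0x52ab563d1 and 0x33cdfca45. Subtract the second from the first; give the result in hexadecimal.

Subtract column by column in base 16:
  1-5 → c (borrow)
  d-4-1 → 8
  3-a → 9 (borrow)
  6-c-1 → 9 (borrow)
  5-f-1 → 5 (borrow)
  b-d-1 → d (borrow)
  a-c-1 → d (borrow)
  2-3-1 → e (borrow)
  5-3-1 → 1

0x1edd5998c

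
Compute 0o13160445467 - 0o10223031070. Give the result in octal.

Subtract column by column in base 8:
  7-0 → 7
  6-7 → 7 (borrow)
  4-0-1 → 3
  5-1 → 4
  4-3 → 1
  4-0 → 4
  0-3 → 5 (borrow)
  6-2-1 → 3
  1-2 → 7 (borrow)
  3-0-1 → 2
  1-1 → 0

0o2735414377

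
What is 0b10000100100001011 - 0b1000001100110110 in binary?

Subtract column by column in base 2:
  1-0 → 1
  1-1 → 0
  0-1 → 1 (borrow)
  1-0-1 → 0
  0-1 → 1 (borrow)
  0-1-1 → 0 (borrow)
  0-0-1 → 1 (borrow)
  0-0-1 → 1 (borrow)
  1-1-1 → 1 (borrow)
  0-1-1 → 0 (borrow)
  0-0-1 → 1 (borrow)
  1-0-1 → 0
  0-0 → 0
  0-0 → 0
  0-0 → 0
  0-1 → 1 (borrow)
  1-0-1 → 0

0b1000010111010101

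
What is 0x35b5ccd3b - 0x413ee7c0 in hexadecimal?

Subtract column by column in base 16:
  b-0 → b
  3-c → 7 (borrow)
  d-7-1 → 5
  c-e → e (borrow)
  c-e-1 → d (borrow)
  5-3-1 → 1
  b-1 → a
  5-4 → 1
  3-0 → 3

0x31a1de57b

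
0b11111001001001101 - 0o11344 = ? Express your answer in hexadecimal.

0x1df69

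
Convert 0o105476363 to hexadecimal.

Each octal digit is 3 bits: 1=001 0=000 5=101 4=100 7=111 6=110 3=011 6=110 3=011.
Group the bits into nibbles: 0001 0001 0110 0111 1100 1111 0011 → 1167CF3.

0x1167CF3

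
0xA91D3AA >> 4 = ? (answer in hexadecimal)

0xA91D3A

Shifting right by 4 bits = 1 hex digit: drop the last 1.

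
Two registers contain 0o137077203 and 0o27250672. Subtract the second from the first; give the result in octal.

0o107626311

Subtract column by column in base 8:
  3-2 → 1
  0-7 → 1 (borrow)
  2-6-1 → 3 (borrow)
  7-0-1 → 6
  7-5 → 2
  0-2 → 6 (borrow)
  7-7-1 → 7 (borrow)
  3-2-1 → 0
  1-0 → 1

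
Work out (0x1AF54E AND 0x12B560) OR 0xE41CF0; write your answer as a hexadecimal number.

0x1AF54E AND 0x12B560 = 0x12B540.
Then OR with 0xE41CF0.

0xF6BDF0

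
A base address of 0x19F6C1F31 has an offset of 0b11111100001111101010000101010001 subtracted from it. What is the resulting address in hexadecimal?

0xA32D7DE0

0b11111100001111101010000101010001 = 0xFC3EA151 in hexadecimal.
Subtract column by column in base 16:
  1-1 → 0
  3-5 → E (borrow)
  F-1-1 → D
  1-A → 7 (borrow)
  C-E-1 → D (borrow)
  6-3-1 → 2
  F-C → 3
  9-F → A (borrow)
  1-0-1 → 0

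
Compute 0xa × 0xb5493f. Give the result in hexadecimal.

Multiply each base-16 digit by 10, carrying:
  f×10 = 150 → write 6 carry 9
  3×10+9 = 39 → write 7 carry 2
  9×10+2 = 92 → write c carry 5
  4×10+5 = 45 → write d carry 2
  5×10+2 = 52 → write 4 carry 3
  b×10+3 = 113 → write 1 carry 7
  remaining carry: 7

0x714dc76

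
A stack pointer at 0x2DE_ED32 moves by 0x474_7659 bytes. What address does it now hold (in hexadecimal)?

0x753638B

Add column by column in base 16, right to left:
  2+9 = B
  3+5 = 8
  D+6 = 3 carry 1
  E+7+1 = 6 carry 1
  E+4+1 = 3 carry 1
  D+7+1 = 5 carry 1
  2+4+1 = 7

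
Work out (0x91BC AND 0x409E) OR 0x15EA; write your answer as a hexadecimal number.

0x15FE

0x91BC AND 0x409E = 0x009C.
Then OR with 0x15EA.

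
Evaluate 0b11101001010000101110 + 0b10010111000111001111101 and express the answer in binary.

Add column by column in base 2, right to left:
  0+1 = 1
  1+0 = 1
  1+1 = 0 carry 1
  1+1+1 = 1 carry 1
  0+1+1 = 0 carry 1
  1+1+1 = 1 carry 1
  0+1+1 = 0 carry 1
  0+0+1 = 1
  0+0 = 0
  0+1 = 1
  1+1 = 0 carry 1
  0+1+1 = 0 carry 1
  1+0+1 = 0 carry 1
  0+0+1 = 1
  0+0 = 0
  1+1 = 0 carry 1
  0+1+1 = 0 carry 1
  1+1+1 = 1 carry 1
  1+0+1 = 0 carry 1
  1+1+1 = 1 carry 1
  0+0+1 = 1
  0+0 = 0
  0+1 = 1

0b10110100010001010101011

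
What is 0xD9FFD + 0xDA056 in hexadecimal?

0x1B4053

Add column by column in base 16, right to left:
  D+6 = 3 carry 1
  F+5+1 = 5 carry 1
  F+0+1 = 0 carry 1
  9+A+1 = 4 carry 1
  D+D+1 = B carry 1
  final carry 1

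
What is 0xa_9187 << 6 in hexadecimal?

0x2a461c0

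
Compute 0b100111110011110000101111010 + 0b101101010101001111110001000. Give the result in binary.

Add column by column in base 2, right to left:
  0+0 = 0
  1+0 = 1
  0+0 = 0
  1+1 = 0 carry 1
  1+0+1 = 0 carry 1
  1+0+1 = 0 carry 1
  1+0+1 = 0 carry 1
  0+1+1 = 0 carry 1
  1+1+1 = 1 carry 1
  0+1+1 = 0 carry 1
  0+1+1 = 0 carry 1
  0+1+1 = 0 carry 1
  0+1+1 = 0 carry 1
  1+0+1 = 0 carry 1
  1+0+1 = 0 carry 1
  1+1+1 = 1 carry 1
  1+0+1 = 0 carry 1
  0+1+1 = 0 carry 1
  0+0+1 = 1
  1+1 = 0 carry 1
  1+0+1 = 0 carry 1
  1+1+1 = 1 carry 1
  1+0+1 = 0 carry 1
  1+1+1 = 1 carry 1
  0+1+1 = 0 carry 1
  0+0+1 = 1
  1+1 = 0 carry 1
  final carry 1

0b1010101001001000000100000010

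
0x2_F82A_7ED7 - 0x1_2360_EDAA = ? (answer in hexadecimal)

Subtract column by column in base 16:
  7-A → D (borrow)
  D-A-1 → 2
  E-D → 1
  7-E → 9 (borrow)
  A-0-1 → 9
  2-6 → C (borrow)
  8-3-1 → 4
  F-2 → D
  2-1 → 1

0x1D4C9912D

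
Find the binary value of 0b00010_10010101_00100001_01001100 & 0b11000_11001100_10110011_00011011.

0b00000100001000010000100001000

AND bit by bit (1 only where both bits are 1):
  00010100101010010000101001100
& 11000110011001011001100011011
= 00000100001000010000100001000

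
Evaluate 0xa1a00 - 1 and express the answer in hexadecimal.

The trailing 2 digits are 0, so subtracting 1 borrows through: they become F and the next digit up decrements.

0xa19ff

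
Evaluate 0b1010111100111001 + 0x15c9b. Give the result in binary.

0x15c9b = 0b10101110010011011 in binary.
Add column by column in base 2, right to left:
  1+1 = 0 carry 1
  0+1+1 = 0 carry 1
  0+0+1 = 1
  1+1 = 0 carry 1
  1+1+1 = 1 carry 1
  1+0+1 = 0 carry 1
  0+0+1 = 1
  0+1 = 1
  1+0 = 1
  1+0 = 1
  1+1 = 0 carry 1
  1+1+1 = 1 carry 1
  0+1+1 = 0 carry 1
  1+0+1 = 0 carry 1
  0+1+1 = 0 carry 1
  1+0+1 = 0 carry 1
  0+1+1 = 0 carry 1
  final carry 1

0b100000101111010100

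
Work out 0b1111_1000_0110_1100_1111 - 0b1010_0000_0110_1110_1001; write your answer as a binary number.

Subtract column by column in base 2:
  1-1 → 0
  1-0 → 1
  1-0 → 1
  1-1 → 0
  0-0 → 0
  0-1 → 1 (borrow)
  1-1-1 → 1 (borrow)
  1-1-1 → 1 (borrow)
  0-0-1 → 1 (borrow)
  1-1-1 → 1 (borrow)
  1-1-1 → 1 (borrow)
  0-0-1 → 1 (borrow)
  0-0-1 → 1 (borrow)
  0-0-1 → 1 (borrow)
  0-0-1 → 1 (borrow)
  1-0-1 → 0
  1-0 → 1
  1-1 → 0
  1-0 → 1
  1-1 → 0

0b1010111111111100110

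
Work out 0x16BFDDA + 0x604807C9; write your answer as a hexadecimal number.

Add column by column in base 16, right to left:
  A+9 = 3 carry 1
  D+C+1 = A carry 1
  D+7+1 = 5 carry 1
  F+0+1 = 0 carry 1
  B+8+1 = 4 carry 1
  6+4+1 = B
  1+0 = 1
  0+6 = 6

0x61B405A3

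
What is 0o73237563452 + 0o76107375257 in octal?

0o171347160731

Add column by column in base 8, right to left:
  2+7 = 1 carry 1
  5+5+1 = 3 carry 1
  4+2+1 = 7
  3+5 = 0 carry 1
  6+7+1 = 6 carry 1
  5+3+1 = 1 carry 1
  7+7+1 = 7 carry 1
  3+0+1 = 4
  2+1 = 3
  3+6 = 1 carry 1
  7+7+1 = 7 carry 1
  final carry 1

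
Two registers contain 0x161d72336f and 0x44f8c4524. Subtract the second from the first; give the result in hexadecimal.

Subtract column by column in base 16:
  f-4 → b
  6-2 → 4
  3-5 → e (borrow)
  3-4-1 → e (borrow)
  2-c-1 → 5 (borrow)
  7-8-1 → e (borrow)
  d-f-1 → d (borrow)
  1-4-1 → c (borrow)
  6-4-1 → 1
  1-0 → 1

0x11cde5ee4b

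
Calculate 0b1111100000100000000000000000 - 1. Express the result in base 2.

0b1111100000011111111111111111

The trailing 17 digits are 0, so subtracting 1 borrows through: they become 1 and the next digit up decrements.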